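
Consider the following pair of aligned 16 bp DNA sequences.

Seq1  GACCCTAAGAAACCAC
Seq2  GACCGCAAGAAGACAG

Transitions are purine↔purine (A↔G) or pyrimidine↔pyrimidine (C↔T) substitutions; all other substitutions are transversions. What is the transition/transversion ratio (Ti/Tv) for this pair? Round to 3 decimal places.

0.667

Mismatches occur at site 5 (C↔G, transversion), site 6 (T↔C, transition), site 12 (A↔G, transition), site 13 (C↔A, transversion), site 16 (C↔G, transversion).
Of the 5 differences, 2 transitions and 3 transversions, so Ti/Tv = 2/3 = 0.667.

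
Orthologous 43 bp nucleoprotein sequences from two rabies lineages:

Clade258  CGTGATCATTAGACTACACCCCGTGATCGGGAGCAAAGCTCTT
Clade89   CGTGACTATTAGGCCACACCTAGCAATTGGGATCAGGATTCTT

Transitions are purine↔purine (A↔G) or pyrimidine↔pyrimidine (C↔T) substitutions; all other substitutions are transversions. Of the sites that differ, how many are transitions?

Differing sites — 6:T/C (Ti); 7:C/T (Ti); 13:A/G (Ti); 15:T/C (Ti); 21:C/T (Ti); 22:C/A (Tv); 24:T/C (Ti); 25:G/A (Ti); 28:C/T (Ti); 33:G/T (Tv); 36:A/G (Ti); 37:A/G (Ti); 38:G/A (Ti); 39:C/T (Ti).
Of the 14 differences, 12 transitions and 2 transversions, so the answer is 12.

12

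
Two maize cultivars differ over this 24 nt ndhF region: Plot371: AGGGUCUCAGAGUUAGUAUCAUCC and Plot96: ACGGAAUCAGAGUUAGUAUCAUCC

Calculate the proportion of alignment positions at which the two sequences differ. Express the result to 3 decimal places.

Differing sites — 2:G/C; 5:U/A; 6:C/A.
There are 3 differences over 24 sites, so p = 3/24 = 0.125.

0.125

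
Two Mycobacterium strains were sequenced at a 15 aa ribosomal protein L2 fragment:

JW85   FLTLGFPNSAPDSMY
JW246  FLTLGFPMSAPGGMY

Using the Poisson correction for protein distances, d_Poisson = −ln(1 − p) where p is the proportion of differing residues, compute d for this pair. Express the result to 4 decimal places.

0.2231

Differing sites — 8:N/M; 12:D/G; 13:S/G.
p = 3/15 = 0.200000.
d = −ln(1 − 0.200000) = −ln(0.800000) = 0.2231.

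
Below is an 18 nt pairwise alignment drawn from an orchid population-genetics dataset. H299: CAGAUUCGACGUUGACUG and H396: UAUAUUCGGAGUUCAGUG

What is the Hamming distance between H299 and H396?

Mismatches occur at site 1 (C/U), site 3 (G/U), site 9 (A/G), site 10 (C/A), site 14 (G/C), site 16 (C/G).
That gives 6 mismatches out of 18 aligned sites, so the Hamming distance is 6.

6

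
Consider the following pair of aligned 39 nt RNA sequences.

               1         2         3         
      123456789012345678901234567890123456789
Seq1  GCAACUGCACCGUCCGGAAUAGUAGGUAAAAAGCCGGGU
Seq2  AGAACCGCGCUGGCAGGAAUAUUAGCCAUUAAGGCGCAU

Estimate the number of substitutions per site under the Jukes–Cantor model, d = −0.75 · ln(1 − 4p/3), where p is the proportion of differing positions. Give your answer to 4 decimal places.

Mismatches occur at site 1 (G/A), site 2 (C/G), site 6 (U/C), site 9 (A/G), site 11 (C/U), site 13 (U/G), site 15 (C/A), site 22 (G/U), site 26 (G/C), site 27 (U/C), site 29 (A/U), site 30 (A/U), site 34 (C/G), site 37 (G/C), site 38 (G/A).
p = 15/39 = 0.384615.
d = −0.75 · ln(1 − (4/3)·0.384615) = −0.75 · ln(0.487180) = −0.75 · (-0.719122) = 0.5393.

0.5393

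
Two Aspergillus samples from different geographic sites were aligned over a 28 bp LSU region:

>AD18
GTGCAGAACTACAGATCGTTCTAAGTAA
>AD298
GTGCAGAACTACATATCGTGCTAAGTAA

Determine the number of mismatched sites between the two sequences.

Mismatches occur at site 14 (G→T), site 20 (T→G).
That gives 2 mismatches out of 28 aligned sites, so the Hamming distance is 2.

2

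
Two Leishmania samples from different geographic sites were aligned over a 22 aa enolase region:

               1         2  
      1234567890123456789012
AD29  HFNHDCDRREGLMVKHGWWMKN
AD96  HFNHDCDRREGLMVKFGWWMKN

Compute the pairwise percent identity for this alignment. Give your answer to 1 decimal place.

95.5%

Differing sites — 16:H/F.
21 of the 22 sites match, so the percent identity is 21/22 × 100 = 95.5%.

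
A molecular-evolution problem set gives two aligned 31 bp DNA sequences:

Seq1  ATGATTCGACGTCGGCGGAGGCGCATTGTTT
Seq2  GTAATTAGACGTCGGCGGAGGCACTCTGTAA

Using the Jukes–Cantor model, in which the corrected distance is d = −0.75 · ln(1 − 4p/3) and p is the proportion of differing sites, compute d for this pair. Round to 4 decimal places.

0.3163

Differing sites — 1:A/G; 3:G/A; 7:C/A; 23:G/A; 25:A/T; 26:T/C; 30:T/A; 31:T/A.
p = 8/31 = 0.258065.
d = −0.75 · ln(1 − (4/3)·0.258065) = −0.75 · ln(0.655913) = −0.75 · (-0.421727) = 0.3163.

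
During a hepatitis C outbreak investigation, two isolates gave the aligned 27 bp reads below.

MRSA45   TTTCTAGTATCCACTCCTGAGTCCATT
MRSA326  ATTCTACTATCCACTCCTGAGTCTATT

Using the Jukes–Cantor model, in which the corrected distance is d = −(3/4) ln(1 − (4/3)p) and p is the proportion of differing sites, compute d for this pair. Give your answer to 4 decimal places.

0.1203

The sequences differ at positions 1 (T/A), 7 (G/C), 24 (C/T).
p = 3/27 = 0.111111.
d = −0.75 · ln(1 − (4/3)·0.111111) = −0.75 · ln(0.851852) = −0.75 · (-0.160342) = 0.1203.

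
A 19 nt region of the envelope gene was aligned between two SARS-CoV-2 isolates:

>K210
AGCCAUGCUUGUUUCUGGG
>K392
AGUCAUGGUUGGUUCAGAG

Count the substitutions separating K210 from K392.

5

The sequences differ at positions 3 (C/U), 8 (C/G), 12 (U/G), 16 (U/A), 18 (G/A).
That gives 5 mismatches out of 19 aligned sites, so the Hamming distance is 5.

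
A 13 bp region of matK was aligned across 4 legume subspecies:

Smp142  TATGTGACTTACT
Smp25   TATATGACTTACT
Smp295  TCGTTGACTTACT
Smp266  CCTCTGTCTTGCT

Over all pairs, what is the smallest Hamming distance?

Pairwise Hamming distances:
  Smp142 vs Smp25: 1
  Smp142 vs Smp295: 3
  Smp142 vs Smp266: 5
  Smp25 vs Smp295: 3
  Smp25 vs Smp266: 5
  Smp295 vs Smp266: 5
The smallest is 1, between Smp142 and Smp25.

1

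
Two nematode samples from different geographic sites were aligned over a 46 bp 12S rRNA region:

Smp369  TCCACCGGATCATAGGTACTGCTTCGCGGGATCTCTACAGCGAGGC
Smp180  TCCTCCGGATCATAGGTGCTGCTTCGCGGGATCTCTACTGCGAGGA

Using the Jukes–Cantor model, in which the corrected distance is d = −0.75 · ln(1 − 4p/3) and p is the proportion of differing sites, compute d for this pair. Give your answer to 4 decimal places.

Mismatches occur at site 4 (A/T), site 18 (A/G), site 39 (A/T), site 46 (C/A).
p = 4/46 = 0.086957.
d = −0.75 · ln(1 − (4/3)·0.086957) = −0.75 · ln(0.884057) = −0.75 · (-0.123234) = 0.0924.

0.0924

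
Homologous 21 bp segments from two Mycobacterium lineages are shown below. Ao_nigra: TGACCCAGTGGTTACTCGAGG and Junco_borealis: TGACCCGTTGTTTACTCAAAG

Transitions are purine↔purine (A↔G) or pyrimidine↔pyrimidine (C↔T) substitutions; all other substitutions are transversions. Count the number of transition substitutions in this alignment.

Mismatches occur at site 7 (A→G, transition), site 8 (G→T, transversion), site 11 (G→T, transversion), site 18 (G→A, transition), site 20 (G→A, transition).
Of the 5 differences, 3 transitions and 2 transversions, so the answer is 3.

3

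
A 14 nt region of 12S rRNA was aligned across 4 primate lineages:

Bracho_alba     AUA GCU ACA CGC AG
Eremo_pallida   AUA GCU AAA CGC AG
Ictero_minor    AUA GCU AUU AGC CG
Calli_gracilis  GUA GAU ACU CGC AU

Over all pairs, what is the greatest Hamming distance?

6

Pairwise Hamming distances:
  Bracho_alba vs Eremo_pallida: 1
  Bracho_alba vs Ictero_minor: 4
  Bracho_alba vs Calli_gracilis: 4
  Eremo_pallida vs Ictero_minor: 4
  Eremo_pallida vs Calli_gracilis: 5
  Ictero_minor vs Calli_gracilis: 6
The largest is 6, between Ictero_minor and Calli_gracilis.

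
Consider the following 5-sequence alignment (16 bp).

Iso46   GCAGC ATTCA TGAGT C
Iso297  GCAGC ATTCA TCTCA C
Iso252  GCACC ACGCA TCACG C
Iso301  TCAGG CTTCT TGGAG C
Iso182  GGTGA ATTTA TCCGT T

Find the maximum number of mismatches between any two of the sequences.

12

Pairwise Hamming distances:
  Iso46 vs Iso297: 4
  Iso46 vs Iso252: 6
  Iso46 vs Iso301: 7
  Iso46 vs Iso182: 7
  Iso297 vs Iso252: 5
  Iso297 vs Iso301: 8
  Iso297 vs Iso182: 8
  Iso252 vs Iso301: 10
  Iso252 vs Iso182: 11
  Iso301 vs Iso182: 12
The largest is 12, between Iso301 and Iso182.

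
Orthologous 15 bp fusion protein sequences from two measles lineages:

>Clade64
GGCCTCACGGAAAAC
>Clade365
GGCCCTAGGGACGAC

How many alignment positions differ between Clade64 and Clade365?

5

Differing sites — 5:T/C; 6:C/T; 8:C/G; 12:A/C; 13:A/G.
That gives 5 mismatches out of 15 aligned sites, so the Hamming distance is 5.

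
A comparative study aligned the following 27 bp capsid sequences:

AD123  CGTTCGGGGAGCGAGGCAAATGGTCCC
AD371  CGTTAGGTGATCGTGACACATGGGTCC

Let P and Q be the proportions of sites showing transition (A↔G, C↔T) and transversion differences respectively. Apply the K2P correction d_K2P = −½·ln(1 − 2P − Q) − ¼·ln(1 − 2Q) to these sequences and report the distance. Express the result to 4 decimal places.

Differing sites — 5:C/A (Tv); 8:G/T (Tv); 11:G/T (Tv); 14:A/T (Tv); 16:G/A (Ti); 19:A/C (Tv); 24:T/G (Tv); 25:C/T (Ti).
Of the 8 differences, 2 transitions and 6 transversions over 27 sites: P = 2/27 = 0.074074, Q = 6/27 = 0.222222.
d = −0.5·ln(0.629630) − 0.25·ln(0.555556) = −0.5·(-0.462623) − 0.25·(-0.587786) = 0.3783.

0.3783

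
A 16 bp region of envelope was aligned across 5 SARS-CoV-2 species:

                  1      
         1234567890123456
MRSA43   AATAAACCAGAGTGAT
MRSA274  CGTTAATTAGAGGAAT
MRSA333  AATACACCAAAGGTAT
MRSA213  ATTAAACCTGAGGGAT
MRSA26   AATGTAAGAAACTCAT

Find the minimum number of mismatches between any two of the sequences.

3

Pairwise Hamming distances:
  MRSA43 vs MRSA274: 7
  MRSA43 vs MRSA333: 4
  MRSA43 vs MRSA213: 3
  MRSA43 vs MRSA26: 7
  MRSA274 vs MRSA333: 8
  MRSA274 vs MRSA213: 7
  MRSA274 vs MRSA26: 10
  MRSA333 vs MRSA213: 5
  MRSA333 vs MRSA26: 7
  MRSA213 vs MRSA26: 10
The smallest is 3, between MRSA43 and MRSA213.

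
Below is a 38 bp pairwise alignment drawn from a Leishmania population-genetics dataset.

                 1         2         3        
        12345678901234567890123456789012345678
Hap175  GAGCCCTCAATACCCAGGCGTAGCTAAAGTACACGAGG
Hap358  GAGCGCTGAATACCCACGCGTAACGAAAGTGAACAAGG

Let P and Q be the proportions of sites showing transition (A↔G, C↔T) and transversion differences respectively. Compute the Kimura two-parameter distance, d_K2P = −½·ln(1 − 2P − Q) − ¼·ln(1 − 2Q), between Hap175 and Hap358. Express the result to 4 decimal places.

The sequences differ at positions 5 (C/G, transversion), 8 (C/G, transversion), 17 (G/C, transversion), 23 (G/A, transition), 25 (T/G, transversion), 31 (A/G, transition), 32 (C/A, transversion), 35 (G/A, transition).
Of the 8 differences, 3 transitions and 5 transversions over 38 sites: P = 3/38 = 0.078947, Q = 5/38 = 0.131579.
d = −0.5·ln(0.710527) − 0.25·ln(0.736842) = −0.5·(-0.341748) − 0.25·(-0.305382) = 0.2472.

0.2472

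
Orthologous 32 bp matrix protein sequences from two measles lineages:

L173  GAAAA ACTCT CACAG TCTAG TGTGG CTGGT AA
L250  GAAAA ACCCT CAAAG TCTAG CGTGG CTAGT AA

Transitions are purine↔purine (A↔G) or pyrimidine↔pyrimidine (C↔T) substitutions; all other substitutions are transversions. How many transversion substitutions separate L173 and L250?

1

Mismatches occur at site 8 (T↔C, transition), site 13 (C↔A, transversion), site 21 (T↔C, transition), site 28 (G↔A, transition).
Of the 4 differences, 3 transitions and 1 transversion, so the answer is 1.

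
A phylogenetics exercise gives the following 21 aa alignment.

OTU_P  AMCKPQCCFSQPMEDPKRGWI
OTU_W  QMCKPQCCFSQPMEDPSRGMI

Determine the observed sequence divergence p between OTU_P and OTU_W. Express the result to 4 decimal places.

The sequences differ at positions 1 (A/Q), 17 (K/S), 20 (W/M).
There are 3 differences over 21 sites, so p = 3/21 = 0.1429.

0.1429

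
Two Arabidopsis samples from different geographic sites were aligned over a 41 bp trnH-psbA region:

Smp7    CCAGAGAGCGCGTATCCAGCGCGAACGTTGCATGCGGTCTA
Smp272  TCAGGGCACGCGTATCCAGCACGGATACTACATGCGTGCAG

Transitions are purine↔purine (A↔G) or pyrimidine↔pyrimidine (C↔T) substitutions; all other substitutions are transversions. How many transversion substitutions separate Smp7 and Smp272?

4

Differing sites — 1:C/T (Ti); 5:A/G (Ti); 7:A/C (Tv); 8:G/A (Ti); 21:G/A (Ti); 24:A/G (Ti); 26:C/T (Ti); 27:G/A (Ti); 28:T/C (Ti); 30:G/A (Ti); 37:G/T (Tv); 38:T/G (Tv); 40:T/A (Tv); 41:A/G (Ti).
Of the 14 differences, 10 transitions and 4 transversions, so the answer is 4.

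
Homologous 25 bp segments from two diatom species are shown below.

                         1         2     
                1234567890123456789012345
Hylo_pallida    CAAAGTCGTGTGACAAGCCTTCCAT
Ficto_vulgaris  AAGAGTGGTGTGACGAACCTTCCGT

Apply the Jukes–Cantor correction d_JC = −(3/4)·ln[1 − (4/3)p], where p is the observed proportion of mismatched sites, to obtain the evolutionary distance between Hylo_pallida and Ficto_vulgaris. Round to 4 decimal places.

0.2892

Differing sites — 1:C/A; 3:A/G; 7:C/G; 15:A/G; 17:G/A; 24:A/G.
p = 6/25 = 0.240000.
d = −0.75 · ln(1 − (4/3)·0.240000) = −0.75 · ln(0.680000) = −0.75 · (-0.385662) = 0.2892.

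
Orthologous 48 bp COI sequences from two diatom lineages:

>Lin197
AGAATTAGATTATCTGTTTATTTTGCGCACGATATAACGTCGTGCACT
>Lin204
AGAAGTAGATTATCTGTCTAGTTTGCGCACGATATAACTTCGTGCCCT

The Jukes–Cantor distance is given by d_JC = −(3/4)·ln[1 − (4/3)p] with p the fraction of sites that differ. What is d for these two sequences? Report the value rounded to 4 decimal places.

0.1121

The sequences differ at positions 5 (T/G), 18 (T/C), 21 (T/G), 39 (G/T), 46 (A/C).
p = 5/48 = 0.104167.
d = −0.75 · ln(1 − (4/3)·0.104167) = −0.75 · ln(0.861111) = −0.75 · (-0.149532) = 0.1121.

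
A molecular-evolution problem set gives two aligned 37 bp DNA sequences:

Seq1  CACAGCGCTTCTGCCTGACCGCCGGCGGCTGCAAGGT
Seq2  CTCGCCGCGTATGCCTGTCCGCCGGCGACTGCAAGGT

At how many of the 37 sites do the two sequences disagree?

7

Mismatches occur at site 2 (A/T), site 4 (A/G), site 5 (G/C), site 9 (T/G), site 11 (C/A), site 18 (A/T), site 28 (G/A).
That gives 7 mismatches out of 37 aligned sites, so the Hamming distance is 7.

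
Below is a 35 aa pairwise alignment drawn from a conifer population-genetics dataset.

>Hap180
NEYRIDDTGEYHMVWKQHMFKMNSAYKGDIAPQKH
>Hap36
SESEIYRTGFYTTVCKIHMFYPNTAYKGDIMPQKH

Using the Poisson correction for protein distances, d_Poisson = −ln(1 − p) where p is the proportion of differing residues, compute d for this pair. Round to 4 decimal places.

0.5108

The sequences differ at positions 1 (N/S), 3 (Y/S), 4 (R/E), 6 (D/Y), 7 (D/R), 10 (E/F), 12 (H/T), 13 (M/T), 15 (W/C), 17 (Q/I), 21 (K/Y), 22 (M/P), 24 (S/T), 31 (A/M).
p = 14/35 = 0.400000.
d = −ln(1 − 0.400000) = −ln(0.600000) = 0.5108.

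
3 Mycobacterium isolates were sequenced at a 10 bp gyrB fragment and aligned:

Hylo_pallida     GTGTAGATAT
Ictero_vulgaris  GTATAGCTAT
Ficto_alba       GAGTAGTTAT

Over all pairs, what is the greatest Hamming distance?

Pairwise Hamming distances:
  Hylo_pallida vs Ictero_vulgaris: 2
  Hylo_pallida vs Ficto_alba: 2
  Ictero_vulgaris vs Ficto_alba: 3
The largest is 3, between Ictero_vulgaris and Ficto_alba.

3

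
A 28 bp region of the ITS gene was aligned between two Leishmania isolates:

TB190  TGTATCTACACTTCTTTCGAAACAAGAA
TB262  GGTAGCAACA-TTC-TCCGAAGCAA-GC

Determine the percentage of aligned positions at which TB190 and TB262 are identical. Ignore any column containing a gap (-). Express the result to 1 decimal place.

Excluding the 3 gap columns leaves 25 comparable sites.
Mismatches occur at site 1 (T↔G), site 5 (T↔G), site 7 (T↔A), site 17 (T↔C), site 22 (A↔G), site 27 (A↔G), site 28 (A↔C).
18 of the 25 comparable sites match, so the percent identity is 18/25 × 100 = 72.0%.

72.0%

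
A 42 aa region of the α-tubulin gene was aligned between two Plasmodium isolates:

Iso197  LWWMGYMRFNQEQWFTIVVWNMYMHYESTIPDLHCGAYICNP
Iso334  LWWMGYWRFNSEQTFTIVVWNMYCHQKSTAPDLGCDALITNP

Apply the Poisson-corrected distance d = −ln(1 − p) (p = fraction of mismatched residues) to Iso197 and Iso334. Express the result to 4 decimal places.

0.3037

Mismatches occur at site 7 (M→W), site 11 (Q→S), site 14 (W→T), site 24 (M→C), site 26 (Y→Q), site 27 (E→K), site 30 (I→A), site 34 (H→G), site 36 (G→D), site 38 (Y→L), site 40 (C→T).
p = 11/42 = 0.261905.
d = −ln(1 − 0.261905) = −ln(0.738095) = 0.3037.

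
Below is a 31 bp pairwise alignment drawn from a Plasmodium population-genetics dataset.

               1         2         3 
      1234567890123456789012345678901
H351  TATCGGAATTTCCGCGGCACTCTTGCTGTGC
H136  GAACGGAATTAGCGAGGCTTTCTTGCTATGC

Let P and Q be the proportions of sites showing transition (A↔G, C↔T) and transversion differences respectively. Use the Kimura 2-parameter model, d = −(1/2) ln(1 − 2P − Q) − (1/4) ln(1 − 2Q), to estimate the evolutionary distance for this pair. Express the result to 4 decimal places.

Differing sites — 1:T/G (Tv); 3:T/A (Tv); 11:T/A (Tv); 12:C/G (Tv); 15:C/A (Tv); 19:A/T (Tv); 20:C/T (Ti); 28:G/A (Ti).
Of the 8 differences, 2 transitions and 6 transversions over 31 sites: P = 2/31 = 0.064516, Q = 6/31 = 0.193548.
d = −0.5·ln(0.677420) − 0.25·ln(0.612904) = −0.5·(-0.389464) − 0.25·(-0.489547) = 0.3171.

0.3171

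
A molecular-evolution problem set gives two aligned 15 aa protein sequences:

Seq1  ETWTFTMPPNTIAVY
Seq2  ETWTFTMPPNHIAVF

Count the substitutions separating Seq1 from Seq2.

2

Mismatches occur at site 11 (T→H), site 15 (Y→F).
That gives 2 mismatches out of 15 aligned sites, so the Hamming distance is 2.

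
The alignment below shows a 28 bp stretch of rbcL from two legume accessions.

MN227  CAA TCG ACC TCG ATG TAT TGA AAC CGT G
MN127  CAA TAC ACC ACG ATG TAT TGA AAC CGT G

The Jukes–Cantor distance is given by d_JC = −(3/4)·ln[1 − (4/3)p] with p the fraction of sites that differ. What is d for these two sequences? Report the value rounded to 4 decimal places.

Mismatches occur at site 5 (C/A), site 6 (G/C), site 10 (T/A).
p = 3/28 = 0.107143.
d = −0.75 · ln(1 − (4/3)·0.107143) = −0.75 · ln(0.857143) = −0.75 · (-0.154151) = 0.1156.

0.1156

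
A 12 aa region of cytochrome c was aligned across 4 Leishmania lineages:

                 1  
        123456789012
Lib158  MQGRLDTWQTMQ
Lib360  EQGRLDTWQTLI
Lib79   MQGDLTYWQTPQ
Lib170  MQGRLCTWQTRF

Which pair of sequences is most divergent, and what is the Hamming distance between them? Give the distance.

Pairwise Hamming distances:
  Lib158 vs Lib360: 3
  Lib158 vs Lib79: 4
  Lib158 vs Lib170: 3
  Lib360 vs Lib79: 6
  Lib360 vs Lib170: 4
  Lib79 vs Lib170: 5
The largest is 6, between Lib360 and Lib79.

6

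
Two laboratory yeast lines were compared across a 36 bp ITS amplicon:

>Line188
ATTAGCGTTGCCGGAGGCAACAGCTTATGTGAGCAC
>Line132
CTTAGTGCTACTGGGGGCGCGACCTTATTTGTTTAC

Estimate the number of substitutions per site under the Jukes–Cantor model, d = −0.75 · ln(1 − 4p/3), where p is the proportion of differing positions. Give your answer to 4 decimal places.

0.5482

Differing sites — 1:A/C; 6:C/T; 8:T/C; 10:G/A; 12:C/T; 15:A/G; 19:A/G; 20:A/C; 21:C/G; 23:G/C; 29:G/T; 32:A/T; 33:G/T; 34:C/T.
p = 14/36 = 0.388889.
d = −0.75 · ln(1 − (4/3)·0.388889) = −0.75 · ln(0.481481) = −0.75 · (-0.730889) = 0.5482.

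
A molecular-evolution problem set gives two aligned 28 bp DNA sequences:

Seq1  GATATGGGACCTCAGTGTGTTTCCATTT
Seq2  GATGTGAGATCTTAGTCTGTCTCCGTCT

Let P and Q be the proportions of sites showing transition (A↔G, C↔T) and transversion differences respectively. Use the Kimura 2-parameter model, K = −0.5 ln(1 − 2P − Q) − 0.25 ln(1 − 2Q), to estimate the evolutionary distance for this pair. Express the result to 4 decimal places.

The sequences differ at positions 4 (A/G, transition), 7 (G/A, transition), 10 (C/T, transition), 13 (C/T, transition), 17 (G/C, transversion), 21 (T/C, transition), 25 (A/G, transition), 27 (T/C, transition).
Of the 8 differences, 7 transitions and 1 transversion over 28 sites: P = 7/28 = 0.250000, Q = 1/28 = 0.035714.
d = −0.5·ln(0.464286) − 0.25·ln(0.928572) = −0.5·(-0.767255) − 0.25·(-0.074107) = 0.4022.

0.4022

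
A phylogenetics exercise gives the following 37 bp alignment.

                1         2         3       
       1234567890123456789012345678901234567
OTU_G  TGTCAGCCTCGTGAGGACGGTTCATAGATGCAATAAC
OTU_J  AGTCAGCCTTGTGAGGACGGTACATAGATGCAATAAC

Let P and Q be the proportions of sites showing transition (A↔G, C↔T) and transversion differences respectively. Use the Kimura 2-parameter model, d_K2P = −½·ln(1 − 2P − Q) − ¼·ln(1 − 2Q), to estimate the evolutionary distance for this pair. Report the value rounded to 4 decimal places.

0.0858

Differing sites — 1:T/A (Tv); 10:C/T (Ti); 22:T/A (Tv).
Of the 3 differences, 1 transition and 2 transversions over 37 sites: P = 1/37 = 0.027027, Q = 2/37 = 0.054054.
d = −0.5·ln(0.891892) − 0.25·ln(0.891892) = −0.5·(-0.114410) − 0.25·(-0.114410) = 0.0858.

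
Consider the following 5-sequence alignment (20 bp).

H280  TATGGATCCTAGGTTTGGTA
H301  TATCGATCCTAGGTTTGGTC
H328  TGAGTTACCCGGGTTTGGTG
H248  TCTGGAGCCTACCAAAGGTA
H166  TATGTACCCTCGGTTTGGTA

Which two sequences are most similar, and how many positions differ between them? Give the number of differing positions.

2

Pairwise Hamming distances:
  H280 vs H301: 2
  H280 vs H328: 8
  H280 vs H248: 7
  H280 vs H166: 3
  H301 vs H328: 9
  H301 vs H248: 9
  H301 vs H166: 5
  H328 vs H248: 13
  H328 vs H166: 7
  H248 vs H166: 9
The smallest is 2, between H280 and H301.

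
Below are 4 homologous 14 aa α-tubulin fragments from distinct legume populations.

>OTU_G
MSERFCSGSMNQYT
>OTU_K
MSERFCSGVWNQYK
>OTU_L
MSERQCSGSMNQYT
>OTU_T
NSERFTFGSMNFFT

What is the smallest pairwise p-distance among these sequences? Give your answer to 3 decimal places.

Pairwise Hamming distances:
  OTU_G vs OTU_K: 3
  OTU_G vs OTU_L: 1
  OTU_G vs OTU_T: 5
  OTU_K vs OTU_L: 4
  OTU_K vs OTU_T: 8
  OTU_L vs OTU_T: 6
The smallest is 1 mismatch, between OTU_G and OTU_L; p = 1/14 = 0.071.

0.071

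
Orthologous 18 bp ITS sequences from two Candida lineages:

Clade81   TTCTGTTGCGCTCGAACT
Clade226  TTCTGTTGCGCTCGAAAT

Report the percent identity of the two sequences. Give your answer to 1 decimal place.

94.4%

Differing sites — 17:C/A.
17 of the 18 sites match, so the percent identity is 17/18 × 100 = 94.4%.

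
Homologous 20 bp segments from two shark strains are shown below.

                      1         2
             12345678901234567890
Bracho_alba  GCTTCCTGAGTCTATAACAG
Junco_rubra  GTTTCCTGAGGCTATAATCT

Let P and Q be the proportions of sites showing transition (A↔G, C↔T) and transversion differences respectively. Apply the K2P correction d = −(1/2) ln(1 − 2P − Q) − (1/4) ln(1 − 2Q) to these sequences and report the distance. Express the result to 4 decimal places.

Differing sites — 2:C/T (Ti); 11:T/G (Tv); 18:C/T (Ti); 19:A/C (Tv); 20:G/T (Tv).
Of the 5 differences, 2 transitions and 3 transversions over 20 sites: P = 2/20 = 0.100000, Q = 3/20 = 0.150000.
d = −0.5·ln(0.650000) − 0.25·ln(0.700000) = −0.5·(-0.430783) − 0.25·(-0.356675) = 0.3046.

0.3046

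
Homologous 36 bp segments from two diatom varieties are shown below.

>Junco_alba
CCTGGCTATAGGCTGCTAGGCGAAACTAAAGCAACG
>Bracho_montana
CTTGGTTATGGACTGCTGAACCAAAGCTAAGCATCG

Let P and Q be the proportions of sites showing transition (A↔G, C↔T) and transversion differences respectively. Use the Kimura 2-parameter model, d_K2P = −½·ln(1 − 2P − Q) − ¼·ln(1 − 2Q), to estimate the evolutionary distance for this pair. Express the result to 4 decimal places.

0.4683

Differing sites — 2:C/T (Ti); 6:C/T (Ti); 10:A/G (Ti); 12:G/A (Ti); 18:A/G (Ti); 19:G/A (Ti); 20:G/A (Ti); 22:G/C (Tv); 26:C/G (Tv); 27:T/C (Ti); 28:A/T (Tv); 34:A/T (Tv).
Of the 12 differences, 8 transitions and 4 transversions over 36 sites: P = 8/36 = 0.222222, Q = 4/36 = 0.111111.
d = −0.5·ln(0.444445) − 0.25·ln(0.777778) = −0.5·(-0.810929) − 0.25·(-0.251314) = 0.4683.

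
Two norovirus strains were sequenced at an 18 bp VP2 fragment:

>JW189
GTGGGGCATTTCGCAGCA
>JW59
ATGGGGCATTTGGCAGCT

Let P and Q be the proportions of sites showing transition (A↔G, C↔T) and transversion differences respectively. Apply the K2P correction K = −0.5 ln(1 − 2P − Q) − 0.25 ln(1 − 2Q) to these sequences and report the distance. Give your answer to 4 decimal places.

0.1885

The sequences differ at positions 1 (G/A, transition), 12 (C/G, transversion), 18 (A/T, transversion).
Of the 3 differences, 1 transition and 2 transversions over 18 sites: P = 1/18 = 0.055556, Q = 2/18 = 0.111111.
d = −0.5·ln(0.777777) − 0.25·ln(0.777778) = −0.5·(-0.251315) − 0.25·(-0.251314) = 0.1885.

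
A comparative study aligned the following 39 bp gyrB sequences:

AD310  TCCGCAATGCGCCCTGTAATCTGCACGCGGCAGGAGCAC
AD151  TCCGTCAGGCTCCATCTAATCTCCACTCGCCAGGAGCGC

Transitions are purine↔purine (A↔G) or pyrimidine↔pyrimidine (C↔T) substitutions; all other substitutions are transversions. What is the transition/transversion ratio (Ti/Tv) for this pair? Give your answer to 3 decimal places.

0.250

Differing sites — 5:C/T (Ti); 6:A/C (Tv); 8:T/G (Tv); 11:G/T (Tv); 14:C/A (Tv); 16:G/C (Tv); 23:G/C (Tv); 27:G/T (Tv); 30:G/C (Tv); 38:A/G (Ti).
Of the 10 differences, 2 transitions and 8 transversions, so Ti/Tv = 2/8 = 0.250.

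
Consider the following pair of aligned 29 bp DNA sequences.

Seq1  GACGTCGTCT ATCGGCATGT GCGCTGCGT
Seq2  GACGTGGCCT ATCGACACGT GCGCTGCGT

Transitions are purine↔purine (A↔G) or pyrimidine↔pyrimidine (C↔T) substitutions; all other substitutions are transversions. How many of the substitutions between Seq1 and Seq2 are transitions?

The sequences differ at positions 6 (C/G, transversion), 8 (T/C, transition), 15 (G/A, transition), 18 (T/C, transition).
Of the 4 differences, 3 transitions and 1 transversion, so the answer is 3.

3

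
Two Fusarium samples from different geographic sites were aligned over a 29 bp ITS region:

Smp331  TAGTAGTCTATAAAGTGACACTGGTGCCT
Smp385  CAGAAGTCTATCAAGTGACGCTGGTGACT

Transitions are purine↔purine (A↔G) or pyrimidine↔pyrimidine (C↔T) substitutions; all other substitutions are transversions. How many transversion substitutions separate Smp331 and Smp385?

Differing sites — 1:T/C (Ti); 4:T/A (Tv); 12:A/C (Tv); 20:A/G (Ti); 27:C/A (Tv).
Of the 5 differences, 2 transitions and 3 transversions, so the answer is 3.

3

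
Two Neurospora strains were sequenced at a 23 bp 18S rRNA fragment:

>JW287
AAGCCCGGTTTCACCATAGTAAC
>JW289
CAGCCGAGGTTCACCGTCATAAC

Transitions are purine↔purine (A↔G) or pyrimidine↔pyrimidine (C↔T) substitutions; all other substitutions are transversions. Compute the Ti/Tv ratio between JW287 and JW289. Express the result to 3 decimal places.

Differing sites — 1:A/C (Tv); 6:C/G (Tv); 7:G/A (Ti); 9:T/G (Tv); 16:A/G (Ti); 18:A/C (Tv); 19:G/A (Ti).
Of the 7 differences, 3 transitions and 4 transversions, so Ti/Tv = 3/4 = 0.750.

0.750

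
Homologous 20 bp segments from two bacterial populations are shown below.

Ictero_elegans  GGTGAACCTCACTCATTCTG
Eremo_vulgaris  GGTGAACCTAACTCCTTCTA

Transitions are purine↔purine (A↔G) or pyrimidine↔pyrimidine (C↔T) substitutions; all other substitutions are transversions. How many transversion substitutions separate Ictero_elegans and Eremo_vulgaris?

2

Mismatches occur at site 10 (C/A, transversion), site 15 (A/C, transversion), site 20 (G/A, transition).
Of the 3 differences, 1 transition and 2 transversions, so the answer is 2.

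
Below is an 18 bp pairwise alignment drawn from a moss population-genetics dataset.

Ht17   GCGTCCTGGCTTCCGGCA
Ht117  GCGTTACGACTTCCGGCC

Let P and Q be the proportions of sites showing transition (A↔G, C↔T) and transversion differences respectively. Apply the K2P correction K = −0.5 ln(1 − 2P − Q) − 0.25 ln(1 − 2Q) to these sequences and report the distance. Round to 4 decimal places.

0.3567

Mismatches occur at site 5 (C↔T, transition), site 6 (C↔A, transversion), site 7 (T↔C, transition), site 9 (G↔A, transition), site 18 (A↔C, transversion).
Of the 5 differences, 3 transitions and 2 transversions over 18 sites: P = 3/18 = 0.166667, Q = 2/18 = 0.111111.
d = −0.5·ln(0.555555) − 0.25·ln(0.777778) = −0.5·(-0.587788) − 0.25·(-0.251314) = 0.3567.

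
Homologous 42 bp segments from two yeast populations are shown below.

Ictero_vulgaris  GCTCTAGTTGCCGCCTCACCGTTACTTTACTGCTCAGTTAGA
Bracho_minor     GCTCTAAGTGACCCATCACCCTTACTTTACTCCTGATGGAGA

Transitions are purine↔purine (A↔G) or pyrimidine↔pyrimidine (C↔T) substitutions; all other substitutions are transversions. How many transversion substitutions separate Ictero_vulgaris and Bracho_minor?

Mismatches occur at site 7 (G/A, transition), site 8 (T/G, transversion), site 11 (C/A, transversion), site 13 (G/C, transversion), site 15 (C/A, transversion), site 21 (G/C, transversion), site 32 (G/C, transversion), site 35 (C/G, transversion), site 37 (G/T, transversion), site 38 (T/G, transversion), site 39 (T/G, transversion).
Of the 11 differences, 1 transition and 10 transversions, so the answer is 10.

10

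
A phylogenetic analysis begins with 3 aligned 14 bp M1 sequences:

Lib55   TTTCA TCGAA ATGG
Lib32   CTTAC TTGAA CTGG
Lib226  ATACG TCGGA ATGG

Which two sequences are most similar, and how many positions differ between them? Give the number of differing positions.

Pairwise Hamming distances:
  Lib55 vs Lib32: 5
  Lib55 vs Lib226: 4
  Lib32 vs Lib226: 7
The smallest is 4, between Lib55 and Lib226.

4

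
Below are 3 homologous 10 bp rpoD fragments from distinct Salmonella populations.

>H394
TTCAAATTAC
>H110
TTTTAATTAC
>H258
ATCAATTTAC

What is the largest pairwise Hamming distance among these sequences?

Pairwise Hamming distances:
  H394 vs H110: 2
  H394 vs H258: 2
  H110 vs H258: 4
The largest is 4, between H110 and H258.

4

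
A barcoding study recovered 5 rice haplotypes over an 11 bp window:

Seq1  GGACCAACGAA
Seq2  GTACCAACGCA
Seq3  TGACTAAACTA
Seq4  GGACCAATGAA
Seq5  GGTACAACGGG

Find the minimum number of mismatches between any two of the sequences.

Pairwise Hamming distances:
  Seq1 vs Seq2: 2
  Seq1 vs Seq3: 5
  Seq1 vs Seq4: 1
  Seq1 vs Seq5: 4
  Seq2 vs Seq3: 6
  Seq2 vs Seq4: 3
  Seq2 vs Seq5: 5
  Seq3 vs Seq4: 5
  Seq3 vs Seq5: 8
  Seq4 vs Seq5: 5
The smallest is 1, between Seq1 and Seq4.

1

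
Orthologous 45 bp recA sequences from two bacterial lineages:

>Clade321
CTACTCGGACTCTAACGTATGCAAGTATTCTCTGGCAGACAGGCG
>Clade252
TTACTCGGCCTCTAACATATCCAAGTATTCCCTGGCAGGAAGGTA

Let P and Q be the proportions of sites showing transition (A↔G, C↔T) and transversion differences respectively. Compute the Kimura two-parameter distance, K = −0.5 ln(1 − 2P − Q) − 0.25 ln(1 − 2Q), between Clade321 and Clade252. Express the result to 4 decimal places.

0.2385

Mismatches occur at site 1 (C/T, transition), site 9 (A/C, transversion), site 17 (G/A, transition), site 21 (G/C, transversion), site 31 (T/C, transition), site 39 (A/G, transition), site 40 (C/A, transversion), site 44 (C/T, transition), site 45 (G/A, transition).
Of the 9 differences, 6 transitions and 3 transversions over 45 sites: P = 6/45 = 0.133333, Q = 3/45 = 0.066667.
d = −0.5·ln(0.666667) − 0.25·ln(0.866666) = −0.5·(-0.405465) − 0.25·(-0.143102) = 0.2385.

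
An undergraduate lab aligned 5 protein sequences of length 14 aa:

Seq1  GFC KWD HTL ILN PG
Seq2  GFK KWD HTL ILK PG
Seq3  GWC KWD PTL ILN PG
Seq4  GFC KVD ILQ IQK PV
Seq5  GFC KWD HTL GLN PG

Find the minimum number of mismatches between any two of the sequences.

Pairwise Hamming distances:
  Seq1 vs Seq2: 2
  Seq1 vs Seq3: 2
  Seq1 vs Seq4: 7
  Seq1 vs Seq5: 1
  Seq2 vs Seq3: 4
  Seq2 vs Seq4: 7
  Seq2 vs Seq5: 3
  Seq3 vs Seq4: 8
  Seq3 vs Seq5: 3
  Seq4 vs Seq5: 8
The smallest is 1, between Seq1 and Seq5.

1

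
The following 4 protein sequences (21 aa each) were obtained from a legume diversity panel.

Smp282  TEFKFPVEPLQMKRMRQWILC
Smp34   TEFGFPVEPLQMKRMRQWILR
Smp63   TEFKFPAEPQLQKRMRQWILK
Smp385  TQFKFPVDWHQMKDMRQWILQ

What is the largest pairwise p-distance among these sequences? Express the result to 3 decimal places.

0.429

Pairwise Hamming distances:
  Smp282 vs Smp34: 2
  Smp282 vs Smp63: 5
  Smp282 vs Smp385: 6
  Smp34 vs Smp63: 6
  Smp34 vs Smp385: 7
  Smp63 vs Smp385: 9
The largest is 9 mismatches, between Smp63 and Smp385; p = 9/21 = 0.429.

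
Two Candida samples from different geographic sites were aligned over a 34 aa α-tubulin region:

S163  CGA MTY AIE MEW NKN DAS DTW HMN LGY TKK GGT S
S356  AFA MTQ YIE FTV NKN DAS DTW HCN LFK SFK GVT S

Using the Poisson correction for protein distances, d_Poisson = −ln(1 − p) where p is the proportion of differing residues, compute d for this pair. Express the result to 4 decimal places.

Mismatches occur at site 1 (C→A), site 2 (G→F), site 6 (Y→Q), site 7 (A→Y), site 10 (M→F), site 11 (E→T), site 12 (W→V), site 23 (M→C), site 26 (G→F), site 27 (Y→K), site 28 (T→S), site 29 (K→F), site 32 (G→V).
p = 13/34 = 0.382353.
d = −ln(1 − 0.382353) = −ln(0.617647) = 0.4818.

0.4818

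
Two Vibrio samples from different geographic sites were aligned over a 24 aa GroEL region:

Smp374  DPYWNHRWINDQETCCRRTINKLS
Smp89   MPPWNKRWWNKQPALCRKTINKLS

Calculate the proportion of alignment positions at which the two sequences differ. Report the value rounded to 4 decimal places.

Differing sites — 1:D/M; 3:Y/P; 6:H/K; 9:I/W; 11:D/K; 13:E/P; 14:T/A; 15:C/L; 18:R/K.
There are 9 differences over 24 sites, so p = 9/24 = 0.3750.

0.3750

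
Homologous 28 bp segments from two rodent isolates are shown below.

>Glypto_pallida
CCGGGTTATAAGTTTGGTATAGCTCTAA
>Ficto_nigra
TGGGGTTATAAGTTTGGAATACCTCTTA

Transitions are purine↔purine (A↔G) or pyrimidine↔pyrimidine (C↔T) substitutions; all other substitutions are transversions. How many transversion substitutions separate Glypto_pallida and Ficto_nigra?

The sequences differ at positions 1 (C/T, transition), 2 (C/G, transversion), 18 (T/A, transversion), 22 (G/C, transversion), 27 (A/T, transversion).
Of the 5 differences, 1 transition and 4 transversions, so the answer is 4.

4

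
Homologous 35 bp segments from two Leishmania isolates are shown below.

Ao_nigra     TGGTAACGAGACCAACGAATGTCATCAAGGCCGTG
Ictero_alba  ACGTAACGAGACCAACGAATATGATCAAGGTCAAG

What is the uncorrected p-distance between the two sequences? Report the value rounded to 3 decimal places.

Differing sites — 1:T/A; 2:G/C; 21:G/A; 23:C/G; 31:C/T; 33:G/A; 34:T/A.
There are 7 differences over 35 sites, so p = 7/35 = 0.200.

0.200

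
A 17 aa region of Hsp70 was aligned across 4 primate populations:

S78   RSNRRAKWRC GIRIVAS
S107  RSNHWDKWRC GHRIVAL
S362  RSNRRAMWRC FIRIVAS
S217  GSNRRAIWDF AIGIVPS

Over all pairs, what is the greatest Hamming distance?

12

Pairwise Hamming distances:
  S78 vs S107: 5
  S78 vs S362: 2
  S78 vs S217: 7
  S107 vs S362: 7
  S107 vs S217: 12
  S362 vs S217: 7
The largest is 12, between S107 and S217.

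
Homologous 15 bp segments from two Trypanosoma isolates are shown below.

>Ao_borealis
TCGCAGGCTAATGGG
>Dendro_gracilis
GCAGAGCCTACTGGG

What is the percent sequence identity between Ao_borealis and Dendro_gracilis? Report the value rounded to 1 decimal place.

Differing sites — 1:T/G; 3:G/A; 4:C/G; 7:G/C; 11:A/C.
10 of the 15 sites match, so the percent identity is 10/15 × 100 = 66.7%.

66.7%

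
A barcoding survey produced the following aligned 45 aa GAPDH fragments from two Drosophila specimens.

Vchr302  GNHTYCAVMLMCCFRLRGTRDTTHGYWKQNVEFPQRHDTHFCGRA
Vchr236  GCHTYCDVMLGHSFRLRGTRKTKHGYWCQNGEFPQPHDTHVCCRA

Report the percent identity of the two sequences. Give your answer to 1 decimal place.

Differing sites — 2:N/C; 7:A/D; 11:M/G; 12:C/H; 13:C/S; 21:D/K; 23:T/K; 28:K/C; 31:V/G; 36:R/P; 41:F/V; 43:G/C.
33 of the 45 sites match, so the percent identity is 33/45 × 100 = 73.3%.

73.3%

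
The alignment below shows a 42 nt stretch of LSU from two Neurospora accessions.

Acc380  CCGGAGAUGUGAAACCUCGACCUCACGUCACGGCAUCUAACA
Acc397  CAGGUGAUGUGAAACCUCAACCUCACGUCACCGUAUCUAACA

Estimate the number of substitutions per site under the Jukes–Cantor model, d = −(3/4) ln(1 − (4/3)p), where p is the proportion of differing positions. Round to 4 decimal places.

The sequences differ at positions 2 (C/A), 5 (A/U), 19 (G/A), 32 (G/C), 34 (C/U).
p = 5/42 = 0.119048.
d = −0.75 · ln(1 − (4/3)·0.119048) = −0.75 · ln(0.841269) = −0.75 · (-0.172844) = 0.1296.

0.1296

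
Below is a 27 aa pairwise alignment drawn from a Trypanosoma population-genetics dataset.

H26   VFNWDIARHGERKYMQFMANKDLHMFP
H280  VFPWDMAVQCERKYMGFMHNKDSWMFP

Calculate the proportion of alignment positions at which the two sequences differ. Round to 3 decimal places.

The sequences differ at positions 3 (N/P), 6 (I/M), 8 (R/V), 9 (H/Q), 10 (G/C), 16 (Q/G), 19 (A/H), 23 (L/S), 24 (H/W).
There are 9 differences over 27 sites, so p = 9/27 = 0.333.

0.333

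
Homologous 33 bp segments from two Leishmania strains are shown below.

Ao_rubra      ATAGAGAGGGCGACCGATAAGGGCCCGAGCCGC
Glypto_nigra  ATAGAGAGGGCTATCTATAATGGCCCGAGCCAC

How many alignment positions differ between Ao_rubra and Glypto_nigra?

5

Differing sites — 12:G/T; 14:C/T; 16:G/T; 21:G/T; 32:G/A.
That gives 5 mismatches out of 33 aligned sites, so the Hamming distance is 5.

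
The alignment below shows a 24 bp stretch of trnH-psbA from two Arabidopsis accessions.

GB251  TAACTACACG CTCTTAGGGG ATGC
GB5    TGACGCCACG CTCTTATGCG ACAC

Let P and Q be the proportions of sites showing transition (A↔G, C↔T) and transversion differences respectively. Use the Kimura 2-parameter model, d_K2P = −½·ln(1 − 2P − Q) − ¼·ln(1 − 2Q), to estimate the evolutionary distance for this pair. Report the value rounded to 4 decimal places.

0.3709

Differing sites — 2:A/G (Ti); 5:T/G (Tv); 6:A/C (Tv); 17:G/T (Tv); 19:G/C (Tv); 22:T/C (Ti); 23:G/A (Ti).
Of the 7 differences, 3 transitions and 4 transversions over 24 sites: P = 3/24 = 0.125000, Q = 4/24 = 0.166667.
d = −0.5·ln(0.583333) − 0.25·ln(0.666666) = −0.5·(-0.538997) − 0.25·(-0.405466) = 0.3709.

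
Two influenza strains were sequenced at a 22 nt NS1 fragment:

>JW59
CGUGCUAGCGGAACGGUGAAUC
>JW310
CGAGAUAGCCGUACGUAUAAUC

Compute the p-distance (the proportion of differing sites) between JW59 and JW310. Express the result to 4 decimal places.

0.3182

Mismatches occur at site 3 (U→A), site 5 (C→A), site 10 (G→C), site 12 (A→U), site 16 (G→U), site 17 (U→A), site 18 (G→U).
There are 7 differences over 22 sites, so p = 7/22 = 0.3182.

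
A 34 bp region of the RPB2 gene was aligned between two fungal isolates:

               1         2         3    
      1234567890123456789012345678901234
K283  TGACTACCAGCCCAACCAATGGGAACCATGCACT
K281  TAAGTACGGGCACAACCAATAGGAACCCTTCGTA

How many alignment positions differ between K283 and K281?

Differing sites — 2:G/A; 4:C/G; 8:C/G; 9:A/G; 12:C/A; 21:G/A; 28:A/C; 30:G/T; 32:A/G; 33:C/T; 34:T/A.
That gives 11 mismatches out of 34 aligned sites, so the Hamming distance is 11.

11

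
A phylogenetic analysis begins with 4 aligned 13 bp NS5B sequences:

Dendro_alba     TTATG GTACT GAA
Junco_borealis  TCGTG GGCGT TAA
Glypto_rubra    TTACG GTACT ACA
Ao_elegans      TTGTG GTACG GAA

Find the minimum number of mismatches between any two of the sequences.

2

Pairwise Hamming distances:
  Dendro_alba vs Junco_borealis: 6
  Dendro_alba vs Glypto_rubra: 3
  Dendro_alba vs Ao_elegans: 2
  Junco_borealis vs Glypto_rubra: 8
  Junco_borealis vs Ao_elegans: 6
  Glypto_rubra vs Ao_elegans: 5
The smallest is 2, between Dendro_alba and Ao_elegans.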